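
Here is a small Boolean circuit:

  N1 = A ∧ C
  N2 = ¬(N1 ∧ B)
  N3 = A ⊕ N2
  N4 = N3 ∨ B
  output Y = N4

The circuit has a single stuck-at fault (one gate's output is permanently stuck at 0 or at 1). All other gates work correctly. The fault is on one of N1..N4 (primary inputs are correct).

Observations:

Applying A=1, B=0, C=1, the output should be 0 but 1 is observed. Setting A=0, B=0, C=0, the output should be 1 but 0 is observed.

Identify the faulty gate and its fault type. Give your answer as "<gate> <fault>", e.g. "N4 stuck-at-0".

Fault-free values for test 1 (A=1, B=0, C=1): N1=1, N2=1, N3=0, N4=0, giving Y=0. Observed 1.
Test 1: faults giving observed 1 are {N2 stuck-at-0, N3 stuck-at-1, N4 stuck-at-1}.
Test 2 (A=0, B=0, C=0): fault-free N1=0, N2=1, N3=1, N4=1 → 1; observed 0. Eliminates N3 stuck-at-1, N4 stuck-at-1.
Only N2 stuck-at-0 is consistent with every test.

N2 stuck-at-0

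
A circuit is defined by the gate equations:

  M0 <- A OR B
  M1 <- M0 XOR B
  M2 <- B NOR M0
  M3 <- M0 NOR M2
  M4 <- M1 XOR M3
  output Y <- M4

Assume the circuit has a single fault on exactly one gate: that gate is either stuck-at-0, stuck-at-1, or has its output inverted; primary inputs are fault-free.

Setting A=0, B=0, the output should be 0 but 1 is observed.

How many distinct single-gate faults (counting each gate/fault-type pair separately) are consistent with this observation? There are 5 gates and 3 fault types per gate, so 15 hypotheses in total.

10

Fault-free: M0=0, M1=0, M2=1, M3=0, M4=0 → 0. Observed 1.
  M0: stuck-at-1, inverted output ✓; others ✗
  M1: stuck-at-1, inverted output ✓; others ✗
  M2: stuck-at-0, inverted output ✓; others ✗
  M3: stuck-at-1, inverted output ✓; others ✗
  M4: stuck-at-1, inverted output ✓; others ✗
Consistent faults: {M0 stuck-at-1, M0 inverted output, M1 stuck-at-1, M1 inverted output, M2 stuck-at-0, M2 inverted output, M3 stuck-at-1, M3 inverted output, M4 stuck-at-1, M4 inverted output} — 10 in all.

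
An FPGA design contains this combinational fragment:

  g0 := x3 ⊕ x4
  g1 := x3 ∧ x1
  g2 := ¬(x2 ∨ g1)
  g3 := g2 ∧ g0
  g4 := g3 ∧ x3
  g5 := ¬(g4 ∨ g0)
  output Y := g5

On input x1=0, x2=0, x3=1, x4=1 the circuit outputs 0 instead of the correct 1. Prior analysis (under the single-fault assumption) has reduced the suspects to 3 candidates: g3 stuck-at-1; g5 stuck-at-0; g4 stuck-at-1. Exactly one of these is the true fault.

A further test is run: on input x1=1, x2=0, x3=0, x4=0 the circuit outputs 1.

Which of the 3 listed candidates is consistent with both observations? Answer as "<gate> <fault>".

Evaluate each candidate on input x1=1, x2=0, x3=0, x4=0:
  g3 stuck-at-1: g0=0, g1=0, g2=1, g3=1 [stuck-at-1], g4=0, g5=1 → 1 — matches
  g5 stuck-at-0: g0=0, g1=0, g2=1, g3=0, g4=0, g5=0 [stuck-at-0] → 0 — eliminated
  g4 stuck-at-1: g0=0, g1=0, g2=1, g3=0, g4=1 [stuck-at-1], g5=0 → 0 — eliminated
Only g3 stuck-at-1 reproduces the observed 1.

g3 stuck-at-1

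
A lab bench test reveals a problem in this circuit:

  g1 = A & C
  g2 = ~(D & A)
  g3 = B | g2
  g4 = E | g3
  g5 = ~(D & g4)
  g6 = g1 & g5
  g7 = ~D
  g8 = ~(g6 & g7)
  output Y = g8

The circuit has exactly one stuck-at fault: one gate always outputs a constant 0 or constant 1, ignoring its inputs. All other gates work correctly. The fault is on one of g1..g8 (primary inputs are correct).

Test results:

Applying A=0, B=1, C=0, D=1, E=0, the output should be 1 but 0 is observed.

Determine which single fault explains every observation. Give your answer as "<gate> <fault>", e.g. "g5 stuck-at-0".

Fault-free values for test 1 (A=0, B=1, C=0, D=1, E=0): g1=0, g2=1, g3=1, g4=1, g5=0, g6=0, g7=0, g8=1, giving Y=1. Observed 0.
Test 1: faults giving observed 0 are {g8 stuck-at-0}.
Only g8 stuck-at-0 is consistent with every test.

g8 stuck-at-0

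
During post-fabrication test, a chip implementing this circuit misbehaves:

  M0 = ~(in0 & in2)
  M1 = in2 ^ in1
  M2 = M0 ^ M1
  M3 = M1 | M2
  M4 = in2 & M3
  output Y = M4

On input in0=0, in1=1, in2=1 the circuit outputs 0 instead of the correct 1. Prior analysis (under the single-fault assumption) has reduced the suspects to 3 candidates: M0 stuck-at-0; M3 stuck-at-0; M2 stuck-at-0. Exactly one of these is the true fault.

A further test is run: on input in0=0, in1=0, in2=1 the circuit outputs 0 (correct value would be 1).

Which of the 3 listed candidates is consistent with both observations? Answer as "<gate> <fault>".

Evaluate each candidate on input in0=0, in1=0, in2=1:
  M0 stuck-at-0: M0=0 [stuck-at-0], M1=1, M2=1, M3=1, M4=1 → 1 — eliminated
  M3 stuck-at-0: M0=1, M1=1, M2=0, M3=0 [stuck-at-0], M4=0 → 0 — matches
  M2 stuck-at-0: M0=1, M1=1, M2=0 [stuck-at-0], M3=1, M4=1 → 1 — eliminated
Only M3 stuck-at-0 reproduces the observed 0.

M3 stuck-at-0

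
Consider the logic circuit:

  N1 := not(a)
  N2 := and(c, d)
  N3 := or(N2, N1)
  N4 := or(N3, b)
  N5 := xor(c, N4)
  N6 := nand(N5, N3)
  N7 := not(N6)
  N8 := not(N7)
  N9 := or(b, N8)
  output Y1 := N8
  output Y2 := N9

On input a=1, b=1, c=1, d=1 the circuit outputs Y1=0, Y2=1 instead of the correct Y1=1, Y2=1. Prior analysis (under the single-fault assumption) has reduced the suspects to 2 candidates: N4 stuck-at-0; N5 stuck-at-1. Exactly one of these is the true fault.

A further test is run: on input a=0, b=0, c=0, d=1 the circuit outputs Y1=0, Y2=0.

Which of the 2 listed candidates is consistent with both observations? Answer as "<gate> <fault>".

N5 stuck-at-1

Evaluate each candidate on input a=0, b=0, c=0, d=1:
  N4 stuck-at-0: N1=1, N2=0, N3=1, N4=0 [stuck-at-0], N5=0, N6=1, N7=0, N8=1, N9=1 → Y1=1, Y2=1 — eliminated
  N5 stuck-at-1: N1=1, N2=0, N3=1, N4=1, N5=1 [stuck-at-1], N6=0, N7=1, N8=0, N9=0 → Y1=0, Y2=0 — matches
Only N5 stuck-at-1 reproduces the observed Y1=0, Y2=0.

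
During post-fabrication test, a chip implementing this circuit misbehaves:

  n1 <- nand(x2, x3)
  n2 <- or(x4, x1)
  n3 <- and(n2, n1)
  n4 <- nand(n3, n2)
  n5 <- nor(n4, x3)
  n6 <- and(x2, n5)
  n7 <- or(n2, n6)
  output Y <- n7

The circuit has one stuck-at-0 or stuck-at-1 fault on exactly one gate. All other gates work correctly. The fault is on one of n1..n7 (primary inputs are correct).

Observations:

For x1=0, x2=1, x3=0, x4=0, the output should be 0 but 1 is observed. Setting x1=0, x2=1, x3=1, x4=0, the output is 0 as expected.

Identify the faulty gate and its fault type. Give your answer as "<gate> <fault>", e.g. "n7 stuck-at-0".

n4 stuck-at-0

Fault-free values for test 1 (x1=0, x2=1, x3=0, x4=0): n1=1, n2=0, n3=0, n4=1, n5=0, n6=0, n7=0, giving Y=0. Observed 1.
Test 1: faults giving observed 1 are {n2 stuck-at-1, n4 stuck-at-0, n5 stuck-at-1, n6 stuck-at-1, n7 stuck-at-1}.
Test 2 (x1=0, x2=1, x3=1, x4=0): fault-free n1=0, n2=0, n3=0, n4=1, n5=0, n6=0, n7=0 → 0; observed 0. Eliminates n2 stuck-at-1, n5 stuck-at-1, n6 stuck-at-1, n7 stuck-at-1.
Only n4 stuck-at-0 is consistent with every test.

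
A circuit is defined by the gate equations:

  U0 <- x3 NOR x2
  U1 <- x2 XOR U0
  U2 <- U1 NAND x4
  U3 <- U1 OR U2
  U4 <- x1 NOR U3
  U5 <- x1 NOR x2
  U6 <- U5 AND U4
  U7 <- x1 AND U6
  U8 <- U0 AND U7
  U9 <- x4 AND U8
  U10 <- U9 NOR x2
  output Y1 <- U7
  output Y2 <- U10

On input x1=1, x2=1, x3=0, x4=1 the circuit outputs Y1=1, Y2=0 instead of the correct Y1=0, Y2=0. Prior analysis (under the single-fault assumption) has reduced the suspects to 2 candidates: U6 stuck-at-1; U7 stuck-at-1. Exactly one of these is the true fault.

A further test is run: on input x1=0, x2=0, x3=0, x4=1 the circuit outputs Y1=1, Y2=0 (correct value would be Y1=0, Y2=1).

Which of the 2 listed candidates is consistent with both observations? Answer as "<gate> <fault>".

Evaluate each candidate on input x1=0, x2=0, x3=0, x4=1:
  U6 stuck-at-1: U0=1, U1=1, U2=0, U3=1, U4=0, U5=1, U6=1 [stuck-at-1], U7=0, U8=0, U9=0, U10=1 → Y1=0, Y2=1 — eliminated
  U7 stuck-at-1: U0=1, U1=1, U2=0, U3=1, U4=0, U5=1, U6=0, U7=1 [stuck-at-1], U8=1, U9=1, U10=0 → Y1=1, Y2=0 — matches
Only U7 stuck-at-1 reproduces the observed Y1=1, Y2=0.

U7 stuck-at-1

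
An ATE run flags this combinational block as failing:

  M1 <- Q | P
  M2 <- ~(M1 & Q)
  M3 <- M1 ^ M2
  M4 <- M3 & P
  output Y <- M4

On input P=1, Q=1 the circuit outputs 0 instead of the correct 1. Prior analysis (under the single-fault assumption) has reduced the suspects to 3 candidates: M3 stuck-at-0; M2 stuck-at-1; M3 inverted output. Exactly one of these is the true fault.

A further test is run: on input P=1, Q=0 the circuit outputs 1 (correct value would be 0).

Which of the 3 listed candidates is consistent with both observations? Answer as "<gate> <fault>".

M3 inverted output

Evaluate each candidate on input P=1, Q=0:
  M3 stuck-at-0: M1=1, M2=1, M3=0 [stuck-at-0], M4=0 → 0 — eliminated
  M2 stuck-at-1: M1=1, M2=1 [stuck-at-1], M3=0, M4=0 → 0 — eliminated
  M3 inverted output: M1=1, M2=1, M3=1 [inverted output], M4=1 → 1 — matches
Only M3 inverted output reproduces the observed 1.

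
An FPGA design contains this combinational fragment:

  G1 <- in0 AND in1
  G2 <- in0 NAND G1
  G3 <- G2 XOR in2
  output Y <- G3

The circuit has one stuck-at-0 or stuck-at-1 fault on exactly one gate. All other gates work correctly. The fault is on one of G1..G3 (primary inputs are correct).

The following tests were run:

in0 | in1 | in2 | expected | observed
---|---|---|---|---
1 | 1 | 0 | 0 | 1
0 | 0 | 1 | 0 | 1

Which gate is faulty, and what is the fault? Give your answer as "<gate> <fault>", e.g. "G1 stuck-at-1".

Fault-free values for test 1 (in0=1, in1=1, in2=0): G1=1, G2=0, G3=0, giving Y=0. Observed 1.
Test 1: faults giving observed 1 are {G1 stuck-at-0, G2 stuck-at-1, G3 stuck-at-1}.
Test 2 (in0=0, in1=0, in2=1): fault-free G1=0, G2=1, G3=0 → 0; observed 1. Eliminates G1 stuck-at-0, G2 stuck-at-1.
Only G3 stuck-at-1 is consistent with every test.

G3 stuck-at-1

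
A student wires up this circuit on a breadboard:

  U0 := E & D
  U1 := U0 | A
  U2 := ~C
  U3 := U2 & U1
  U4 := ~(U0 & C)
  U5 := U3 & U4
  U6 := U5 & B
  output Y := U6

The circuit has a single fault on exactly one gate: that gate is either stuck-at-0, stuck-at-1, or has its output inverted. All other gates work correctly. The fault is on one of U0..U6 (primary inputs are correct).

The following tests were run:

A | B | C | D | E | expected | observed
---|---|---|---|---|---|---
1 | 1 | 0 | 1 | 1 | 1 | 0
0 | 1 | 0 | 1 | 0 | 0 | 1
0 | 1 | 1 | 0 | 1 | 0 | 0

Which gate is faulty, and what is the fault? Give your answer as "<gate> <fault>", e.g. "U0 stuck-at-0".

Fault-free values for test 1 (A=1, B=1, C=0, D=1, E=1): U0=1, U1=1, U2=1, U3=1, U4=1, U5=1, U6=1, giving Y=1. Observed 0.
Test 1: faults giving observed 0 are {U1 stuck-at-0, U1 inverted output, U2 stuck-at-0, U2 inverted output, U3 stuck-at-0, U3 inverted output, U4 stuck-at-0, U4 inverted output, U5 stuck-at-0, U5 inverted output, U6 stuck-at-0, U6 inverted output}.
Test 2 (A=0, B=1, C=0, D=1, E=0): fault-free U0=0, U1=0, U2=1, U3=0, U4=1, U5=0, U6=0 → 0; observed 1. Eliminates U1 stuck-at-0, U2 stuck-at-0, U2 inverted output, U3 stuck-at-0, U4 stuck-at-0, U4 inverted output, U5 stuck-at-0, U6 stuck-at-0.
Test 3 (A=0, B=1, C=1, D=0, E=1): fault-free U0=0, U1=0, U2=0, U3=0, U4=1, U5=0, U6=0 → 0; observed 0. Eliminates U3 inverted output, U5 inverted output, U6 inverted output.
Only U1 inverted output is consistent with every test.

U1 inverted output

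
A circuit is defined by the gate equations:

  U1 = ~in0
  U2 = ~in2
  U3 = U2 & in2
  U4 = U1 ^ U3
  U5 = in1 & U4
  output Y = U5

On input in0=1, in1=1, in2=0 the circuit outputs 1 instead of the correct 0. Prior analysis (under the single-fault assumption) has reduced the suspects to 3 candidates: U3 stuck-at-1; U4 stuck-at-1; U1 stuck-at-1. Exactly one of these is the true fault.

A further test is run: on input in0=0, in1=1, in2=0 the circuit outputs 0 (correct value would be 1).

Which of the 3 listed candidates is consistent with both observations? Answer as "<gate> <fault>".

U3 stuck-at-1

Evaluate each candidate on input in0=0, in1=1, in2=0:
  U3 stuck-at-1: U1=1, U2=1, U3=1 [stuck-at-1], U4=0, U5=0 → 0 — matches
  U4 stuck-at-1: U1=1, U2=1, U3=0, U4=1 [stuck-at-1], U5=1 → 1 — eliminated
  U1 stuck-at-1: U1=1 [stuck-at-1], U2=1, U3=0, U4=1, U5=1 → 1 — eliminated
Only U3 stuck-at-1 reproduces the observed 0.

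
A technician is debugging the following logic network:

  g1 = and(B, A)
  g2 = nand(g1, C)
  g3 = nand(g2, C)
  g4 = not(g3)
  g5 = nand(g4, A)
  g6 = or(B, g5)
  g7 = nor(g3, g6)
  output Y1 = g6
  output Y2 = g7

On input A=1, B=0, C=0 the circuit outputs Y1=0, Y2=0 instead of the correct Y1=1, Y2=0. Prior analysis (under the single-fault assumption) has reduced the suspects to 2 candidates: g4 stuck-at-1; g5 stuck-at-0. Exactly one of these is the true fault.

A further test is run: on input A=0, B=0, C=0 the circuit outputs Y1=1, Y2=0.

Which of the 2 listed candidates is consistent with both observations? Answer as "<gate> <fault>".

g4 stuck-at-1

Evaluate each candidate on input A=0, B=0, C=0:
  g4 stuck-at-1: g1=0, g2=1, g3=1, g4=1 [stuck-at-1], g5=1, g6=1, g7=0 → Y1=1, Y2=0 — matches
  g5 stuck-at-0: g1=0, g2=1, g3=1, g4=0, g5=0 [stuck-at-0], g6=0, g7=0 → Y1=0, Y2=0 — eliminated
Only g4 stuck-at-1 reproduces the observed Y1=1, Y2=0.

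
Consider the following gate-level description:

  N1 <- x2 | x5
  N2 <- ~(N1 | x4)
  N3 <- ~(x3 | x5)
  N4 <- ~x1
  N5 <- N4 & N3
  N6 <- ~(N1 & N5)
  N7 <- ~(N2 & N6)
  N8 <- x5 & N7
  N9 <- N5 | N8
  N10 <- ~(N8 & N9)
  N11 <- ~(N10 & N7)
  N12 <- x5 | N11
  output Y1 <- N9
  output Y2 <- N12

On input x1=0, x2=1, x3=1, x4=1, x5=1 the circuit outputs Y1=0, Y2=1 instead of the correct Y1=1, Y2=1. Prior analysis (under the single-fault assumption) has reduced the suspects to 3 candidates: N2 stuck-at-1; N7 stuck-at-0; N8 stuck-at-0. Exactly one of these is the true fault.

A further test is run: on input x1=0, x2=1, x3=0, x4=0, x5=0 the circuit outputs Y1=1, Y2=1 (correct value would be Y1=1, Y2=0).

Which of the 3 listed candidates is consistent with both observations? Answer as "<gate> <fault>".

N7 stuck-at-0

Evaluate each candidate on input x1=0, x2=1, x3=0, x4=0, x5=0:
  N2 stuck-at-1: N1=1, N2=1 [stuck-at-1], N3=1, N4=1, N5=1, N6=0, N7=1, N8=0, N9=1, N10=1, N11=0, N12=0 → Y1=1, Y2=0 — eliminated
  N7 stuck-at-0: N1=1, N2=0, N3=1, N4=1, N5=1, N6=0, N7=0 [stuck-at-0], N8=0, N9=1, N10=1, N11=1, N12=1 → Y1=1, Y2=1 — matches
  N8 stuck-at-0: N1=1, N2=0, N3=1, N4=1, N5=1, N6=0, N7=1, N8=0 [stuck-at-0], N9=1, N10=1, N11=0, N12=0 → Y1=1, Y2=0 — eliminated
Only N7 stuck-at-0 reproduces the observed Y1=1, Y2=1.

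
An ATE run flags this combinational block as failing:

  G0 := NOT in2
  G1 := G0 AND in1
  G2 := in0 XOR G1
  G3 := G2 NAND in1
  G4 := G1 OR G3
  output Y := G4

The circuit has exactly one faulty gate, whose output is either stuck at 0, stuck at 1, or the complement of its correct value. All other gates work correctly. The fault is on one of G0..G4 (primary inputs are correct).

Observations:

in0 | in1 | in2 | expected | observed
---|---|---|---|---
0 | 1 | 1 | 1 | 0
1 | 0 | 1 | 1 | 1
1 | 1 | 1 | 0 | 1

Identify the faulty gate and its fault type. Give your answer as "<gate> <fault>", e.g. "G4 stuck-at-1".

G2 inverted output

Fault-free values for test 1 (in0=0, in1=1, in2=1): G0=0, G1=0, G2=0, G3=1, G4=1, giving Y=1. Observed 0.
Test 1: faults giving observed 0 are {G2 stuck-at-1, G2 inverted output, G3 stuck-at-0, G3 inverted output, G4 stuck-at-0, G4 inverted output}.
Test 2 (in0=1, in1=0, in2=1): fault-free G0=0, G1=0, G2=1, G3=1, G4=1 → 1; observed 1. Eliminates G3 stuck-at-0, G3 inverted output, G4 stuck-at-0, G4 inverted output.
Test 3 (in0=1, in1=1, in2=1): fault-free G0=0, G1=0, G2=1, G3=0, G4=0 → 0; observed 1. Eliminates G2 stuck-at-1.
Only G2 inverted output is consistent with every test.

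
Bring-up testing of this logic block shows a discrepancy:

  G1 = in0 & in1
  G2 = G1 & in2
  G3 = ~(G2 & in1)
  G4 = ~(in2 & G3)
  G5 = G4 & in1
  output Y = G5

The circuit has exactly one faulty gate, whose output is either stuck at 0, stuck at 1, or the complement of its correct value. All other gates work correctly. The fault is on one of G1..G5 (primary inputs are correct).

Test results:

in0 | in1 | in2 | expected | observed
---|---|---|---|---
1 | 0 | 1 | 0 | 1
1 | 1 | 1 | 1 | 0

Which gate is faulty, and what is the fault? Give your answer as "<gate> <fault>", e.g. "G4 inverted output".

G5 inverted output

Fault-free values for test 1 (in0=1, in1=0, in2=1): G1=0, G2=0, G3=1, G4=0, G5=0, giving Y=0. Observed 1.
Test 1: faults giving observed 1 are {G5 stuck-at-1, G5 inverted output}.
Test 2 (in0=1, in1=1, in2=1): fault-free G1=1, G2=1, G3=0, G4=1, G5=1 → 1; observed 0. Eliminates G5 stuck-at-1.
Only G5 inverted output is consistent with every test.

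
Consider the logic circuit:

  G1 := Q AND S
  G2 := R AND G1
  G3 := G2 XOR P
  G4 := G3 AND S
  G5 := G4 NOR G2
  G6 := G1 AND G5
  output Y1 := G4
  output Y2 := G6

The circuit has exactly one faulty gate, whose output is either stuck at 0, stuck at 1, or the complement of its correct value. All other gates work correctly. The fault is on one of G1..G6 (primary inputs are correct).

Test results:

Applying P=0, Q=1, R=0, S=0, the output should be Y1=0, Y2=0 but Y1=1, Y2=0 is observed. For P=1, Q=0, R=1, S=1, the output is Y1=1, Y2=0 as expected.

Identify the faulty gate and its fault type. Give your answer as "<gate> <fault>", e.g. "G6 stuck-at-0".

G4 stuck-at-1

Fault-free values for test 1 (P=0, Q=1, R=0, S=0): G1=0, G2=0, G3=0, G4=0, G5=1, G6=0, giving Y1=0, Y2=0. Observed Y1=1, Y2=0.
Test 1: faults giving observed Y1=1, Y2=0 are {G4 stuck-at-1, G4 inverted output}.
Test 2 (P=1, Q=0, R=1, S=1): fault-free G1=0, G2=0, G3=1, G4=1, G5=0, G6=0 → Y1=1, Y2=0; observed Y1=1, Y2=0. Eliminates G4 inverted output.
Only G4 stuck-at-1 is consistent with every test.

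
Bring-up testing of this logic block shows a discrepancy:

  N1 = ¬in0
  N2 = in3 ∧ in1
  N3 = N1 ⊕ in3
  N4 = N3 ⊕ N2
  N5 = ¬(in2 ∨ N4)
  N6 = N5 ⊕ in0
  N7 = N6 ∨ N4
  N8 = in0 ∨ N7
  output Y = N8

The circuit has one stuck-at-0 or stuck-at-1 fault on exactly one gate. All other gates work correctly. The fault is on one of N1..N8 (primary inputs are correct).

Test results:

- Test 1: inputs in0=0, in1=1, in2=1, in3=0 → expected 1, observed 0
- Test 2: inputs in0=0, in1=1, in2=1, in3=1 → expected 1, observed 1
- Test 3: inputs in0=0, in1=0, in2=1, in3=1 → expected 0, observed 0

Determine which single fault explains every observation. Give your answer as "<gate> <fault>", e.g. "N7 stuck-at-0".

Fault-free values for test 1 (in0=0, in1=1, in2=1, in3=0): N1=1, N2=0, N3=1, N4=1, N5=0, N6=0, N7=1, N8=1, giving Y=1. Observed 0.
Test 1: faults giving observed 0 are {N1 stuck-at-0, N2 stuck-at-1, N3 stuck-at-0, N4 stuck-at-0, N7 stuck-at-0, N8 stuck-at-0}.
Test 2 (in0=0, in1=1, in2=1, in3=1): fault-free N1=1, N2=1, N3=0, N4=1, N5=0, N6=0, N7=1, N8=1 → 1; observed 1. Eliminates N1 stuck-at-0, N4 stuck-at-0, N7 stuck-at-0, N8 stuck-at-0.
Test 3 (in0=0, in1=0, in2=1, in3=1): fault-free N1=1, N2=0, N3=0, N4=0, N5=0, N6=0, N7=0, N8=0 → 0; observed 0. Eliminates N2 stuck-at-1.
Only N3 stuck-at-0 is consistent with every test.

N3 stuck-at-0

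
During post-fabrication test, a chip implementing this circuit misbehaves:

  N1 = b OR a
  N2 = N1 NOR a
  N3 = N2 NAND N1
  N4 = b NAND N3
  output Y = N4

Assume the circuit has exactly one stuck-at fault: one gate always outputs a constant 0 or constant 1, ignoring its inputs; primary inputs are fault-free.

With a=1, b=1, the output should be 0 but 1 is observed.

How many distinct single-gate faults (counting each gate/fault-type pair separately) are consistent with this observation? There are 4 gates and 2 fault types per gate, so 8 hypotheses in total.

Fault-free: N1=1, N2=0, N3=1, N4=0 → 0. Observed 1.
  N1 stuck-at-0: output 0 ✗
  N1 stuck-at-1: output 0 ✗
  N2 stuck-at-0: output 0 ✗
  N2 stuck-at-1: output 1 ✓
  N3 stuck-at-0: output 1 ✓
  N3 stuck-at-1: output 0 ✗
  N4 stuck-at-0: output 0 ✗
  N4 stuck-at-1: output 1 ✓
Consistent faults: {N2 stuck-at-1, N3 stuck-at-0, N4 stuck-at-1} — 3 in all.

3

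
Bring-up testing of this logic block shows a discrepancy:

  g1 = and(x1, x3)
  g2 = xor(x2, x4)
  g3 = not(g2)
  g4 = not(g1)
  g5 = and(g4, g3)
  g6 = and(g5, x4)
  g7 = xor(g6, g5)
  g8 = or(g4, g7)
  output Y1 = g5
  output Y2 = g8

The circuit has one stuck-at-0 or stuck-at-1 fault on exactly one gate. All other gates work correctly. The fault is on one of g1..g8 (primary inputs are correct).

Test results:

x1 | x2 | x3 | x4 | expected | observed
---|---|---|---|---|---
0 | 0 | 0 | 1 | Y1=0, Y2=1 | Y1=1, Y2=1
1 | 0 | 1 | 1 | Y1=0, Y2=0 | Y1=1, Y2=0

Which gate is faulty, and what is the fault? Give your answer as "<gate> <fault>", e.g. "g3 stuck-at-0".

g5 stuck-at-1

Fault-free values for test 1 (x1=0, x2=0, x3=0, x4=1): g1=0, g2=1, g3=0, g4=1, g5=0, g6=0, g7=0, g8=1, giving Y1=0, Y2=1. Observed Y1=1, Y2=1.
Test 1: faults giving observed Y1=1, Y2=1 are {g2 stuck-at-0, g3 stuck-at-1, g5 stuck-at-1}.
Test 2 (x1=1, x2=0, x3=1, x4=1): fault-free g1=1, g2=1, g3=0, g4=0, g5=0, g6=0, g7=0, g8=0 → Y1=0, Y2=0; observed Y1=1, Y2=0. Eliminates g2 stuck-at-0, g3 stuck-at-1.
Only g5 stuck-at-1 is consistent with every test.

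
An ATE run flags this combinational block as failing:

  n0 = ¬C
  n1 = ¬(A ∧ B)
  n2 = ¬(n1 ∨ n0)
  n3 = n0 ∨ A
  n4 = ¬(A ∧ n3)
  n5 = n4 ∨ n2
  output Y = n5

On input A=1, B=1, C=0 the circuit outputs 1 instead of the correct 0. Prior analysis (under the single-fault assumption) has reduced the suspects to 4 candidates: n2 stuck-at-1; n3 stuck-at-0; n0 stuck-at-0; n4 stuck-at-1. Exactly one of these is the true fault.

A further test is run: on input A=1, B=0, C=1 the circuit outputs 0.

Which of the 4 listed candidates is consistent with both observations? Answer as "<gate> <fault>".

n0 stuck-at-0

Evaluate each candidate on input A=1, B=0, C=1:
  n2 stuck-at-1: n0=0, n1=1, n2=1 [stuck-at-1], n3=1, n4=0, n5=1 → 1 — eliminated
  n3 stuck-at-0: n0=0, n1=1, n2=0, n3=0 [stuck-at-0], n4=1, n5=1 → 1 — eliminated
  n0 stuck-at-0: n0=0 [stuck-at-0], n1=1, n2=0, n3=1, n4=0, n5=0 → 0 — matches
  n4 stuck-at-1: n0=0, n1=1, n2=0, n3=1, n4=1 [stuck-at-1], n5=1 → 1 — eliminated
Only n0 stuck-at-0 reproduces the observed 0.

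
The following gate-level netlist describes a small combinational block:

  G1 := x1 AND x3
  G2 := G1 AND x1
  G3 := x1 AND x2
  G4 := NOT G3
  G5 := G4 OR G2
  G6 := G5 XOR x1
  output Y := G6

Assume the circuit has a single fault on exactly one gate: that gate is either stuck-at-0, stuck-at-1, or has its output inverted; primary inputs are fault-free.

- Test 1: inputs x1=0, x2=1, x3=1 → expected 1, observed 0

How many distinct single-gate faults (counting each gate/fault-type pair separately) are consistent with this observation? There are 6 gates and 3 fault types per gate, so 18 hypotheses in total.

Fault-free: G1=0, G2=0, G3=0, G4=1, G5=1, G6=1 → 1. Observed 0.
  G1: none of the 3 fault types match ✗
  G2: none of the 3 fault types match ✗
  G3: stuck-at-1, inverted output ✓; others ✗
  G4: stuck-at-0, inverted output ✓; others ✗
  G5: stuck-at-0, inverted output ✓; others ✗
  G6: stuck-at-0, inverted output ✓; others ✗
Consistent faults: {G3 stuck-at-1, G3 inverted output, G4 stuck-at-0, G4 inverted output, G5 stuck-at-0, G5 inverted output, G6 stuck-at-0, G6 inverted output} — 8 in all.

8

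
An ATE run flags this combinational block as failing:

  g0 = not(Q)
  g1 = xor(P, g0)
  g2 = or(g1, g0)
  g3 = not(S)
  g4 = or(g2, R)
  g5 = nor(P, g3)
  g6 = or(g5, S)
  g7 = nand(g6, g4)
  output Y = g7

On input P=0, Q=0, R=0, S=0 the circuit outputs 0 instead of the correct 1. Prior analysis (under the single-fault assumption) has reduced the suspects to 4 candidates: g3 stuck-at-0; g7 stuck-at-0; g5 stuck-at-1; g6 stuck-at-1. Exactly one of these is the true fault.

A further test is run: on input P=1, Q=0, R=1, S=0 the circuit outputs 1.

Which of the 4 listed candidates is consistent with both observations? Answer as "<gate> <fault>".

Evaluate each candidate on input P=1, Q=0, R=1, S=0:
  g3 stuck-at-0: g0=1, g1=0, g2=1, g3=0 [stuck-at-0], g4=1, g5=0, g6=0, g7=1 → 1 — matches
  g7 stuck-at-0: g0=1, g1=0, g2=1, g3=1, g4=1, g5=0, g6=0, g7=0 [stuck-at-0] → 0 — eliminated
  g5 stuck-at-1: g0=1, g1=0, g2=1, g3=1, g4=1, g5=1 [stuck-at-1], g6=1, g7=0 → 0 — eliminated
  g6 stuck-at-1: g0=1, g1=0, g2=1, g3=1, g4=1, g5=0, g6=1 [stuck-at-1], g7=0 → 0 — eliminated
Only g3 stuck-at-0 reproduces the observed 1.

g3 stuck-at-0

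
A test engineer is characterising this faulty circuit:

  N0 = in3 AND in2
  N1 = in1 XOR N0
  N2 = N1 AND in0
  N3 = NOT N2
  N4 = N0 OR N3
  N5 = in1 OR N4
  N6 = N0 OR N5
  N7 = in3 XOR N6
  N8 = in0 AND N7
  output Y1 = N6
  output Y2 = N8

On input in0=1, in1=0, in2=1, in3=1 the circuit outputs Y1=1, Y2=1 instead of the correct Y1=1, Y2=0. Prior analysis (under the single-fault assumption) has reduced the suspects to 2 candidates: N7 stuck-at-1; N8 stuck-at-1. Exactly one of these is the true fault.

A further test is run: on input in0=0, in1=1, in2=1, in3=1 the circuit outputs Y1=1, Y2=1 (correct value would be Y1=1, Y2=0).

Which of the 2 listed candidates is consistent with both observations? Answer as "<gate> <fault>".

N8 stuck-at-1

Evaluate each candidate on input in0=0, in1=1, in2=1, in3=1:
  N7 stuck-at-1: N0=1, N1=0, N2=0, N3=1, N4=1, N5=1, N6=1, N7=1 [stuck-at-1], N8=0 → Y1=1, Y2=0 — eliminated
  N8 stuck-at-1: N0=1, N1=0, N2=0, N3=1, N4=1, N5=1, N6=1, N7=0, N8=1 [stuck-at-1] → Y1=1, Y2=1 — matches
Only N8 stuck-at-1 reproduces the observed Y1=1, Y2=1.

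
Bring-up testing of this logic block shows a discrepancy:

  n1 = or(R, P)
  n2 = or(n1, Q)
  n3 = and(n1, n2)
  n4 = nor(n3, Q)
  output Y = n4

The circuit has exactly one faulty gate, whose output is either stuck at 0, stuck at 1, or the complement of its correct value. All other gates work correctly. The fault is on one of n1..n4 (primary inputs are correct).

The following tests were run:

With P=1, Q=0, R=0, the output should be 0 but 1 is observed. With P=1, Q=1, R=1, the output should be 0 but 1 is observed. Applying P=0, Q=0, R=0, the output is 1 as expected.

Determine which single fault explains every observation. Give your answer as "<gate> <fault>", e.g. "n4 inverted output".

Fault-free values for test 1 (P=1, Q=0, R=0): n1=1, n2=1, n3=1, n4=0, giving Y=0. Observed 1.
Test 1: faults giving observed 1 are {n1 stuck-at-0, n1 inverted output, n2 stuck-at-0, n2 inverted output, n3 stuck-at-0, n3 inverted output, n4 stuck-at-1, n4 inverted output}.
Test 2 (P=1, Q=1, R=1): fault-free n1=1, n2=1, n3=1, n4=0 → 0; observed 1. Eliminates n1 stuck-at-0, n1 inverted output, n2 stuck-at-0, n2 inverted output, n3 stuck-at-0, n3 inverted output.
Test 3 (P=0, Q=0, R=0): fault-free n1=0, n2=0, n3=0, n4=1 → 1; observed 1. Eliminates n4 inverted output.
Only n4 stuck-at-1 is consistent with every test.

n4 stuck-at-1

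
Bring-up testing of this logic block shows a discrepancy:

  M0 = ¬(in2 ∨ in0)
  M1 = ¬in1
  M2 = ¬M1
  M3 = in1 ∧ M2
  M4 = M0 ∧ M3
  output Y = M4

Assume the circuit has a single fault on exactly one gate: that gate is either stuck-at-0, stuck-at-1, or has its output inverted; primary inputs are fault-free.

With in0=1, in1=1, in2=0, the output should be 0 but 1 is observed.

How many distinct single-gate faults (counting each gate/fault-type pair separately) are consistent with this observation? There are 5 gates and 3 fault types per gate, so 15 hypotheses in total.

Fault-free: M0=0, M1=0, M2=1, M3=1, M4=0 → 0. Observed 1.
  M0: stuck-at-1, inverted output ✓; others ✗
  M1: none of the 3 fault types match ✗
  M2: none of the 3 fault types match ✗
  M3: none of the 3 fault types match ✗
  M4: stuck-at-1, inverted output ✓; others ✗
Consistent faults: {M0 stuck-at-1, M0 inverted output, M4 stuck-at-1, M4 inverted output} — 4 in all.

4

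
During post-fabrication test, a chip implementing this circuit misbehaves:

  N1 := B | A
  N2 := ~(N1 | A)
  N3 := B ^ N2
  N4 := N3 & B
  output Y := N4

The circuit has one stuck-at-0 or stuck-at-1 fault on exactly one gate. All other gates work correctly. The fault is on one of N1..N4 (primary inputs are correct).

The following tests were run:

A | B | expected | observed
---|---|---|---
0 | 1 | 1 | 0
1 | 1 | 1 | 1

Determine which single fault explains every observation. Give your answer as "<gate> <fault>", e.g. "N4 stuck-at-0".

N1 stuck-at-0

Fault-free values for test 1 (A=0, B=1): N1=1, N2=0, N3=1, N4=1, giving Y=1. Observed 0.
Test 1: faults giving observed 0 are {N1 stuck-at-0, N2 stuck-at-1, N3 stuck-at-0, N4 stuck-at-0}.
Test 2 (A=1, B=1): fault-free N1=1, N2=0, N3=1, N4=1 → 1; observed 1. Eliminates N2 stuck-at-1, N3 stuck-at-0, N4 stuck-at-0.
Only N1 stuck-at-0 is consistent with every test.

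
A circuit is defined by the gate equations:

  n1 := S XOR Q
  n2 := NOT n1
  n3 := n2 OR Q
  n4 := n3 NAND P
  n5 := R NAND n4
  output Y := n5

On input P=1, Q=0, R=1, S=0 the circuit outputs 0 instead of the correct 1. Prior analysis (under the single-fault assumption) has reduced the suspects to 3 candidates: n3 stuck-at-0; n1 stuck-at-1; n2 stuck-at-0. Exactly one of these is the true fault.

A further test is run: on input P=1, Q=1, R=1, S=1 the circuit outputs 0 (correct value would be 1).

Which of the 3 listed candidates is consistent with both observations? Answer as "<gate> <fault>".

Evaluate each candidate on input P=1, Q=1, R=1, S=1:
  n3 stuck-at-0: n1=0, n2=1, n3=0 [stuck-at-0], n4=1, n5=0 → 0 — matches
  n1 stuck-at-1: n1=1 [stuck-at-1], n2=0, n3=1, n4=0, n5=1 → 1 — eliminated
  n2 stuck-at-0: n1=0, n2=0 [stuck-at-0], n3=1, n4=0, n5=1 → 1 — eliminated
Only n3 stuck-at-0 reproduces the observed 0.

n3 stuck-at-0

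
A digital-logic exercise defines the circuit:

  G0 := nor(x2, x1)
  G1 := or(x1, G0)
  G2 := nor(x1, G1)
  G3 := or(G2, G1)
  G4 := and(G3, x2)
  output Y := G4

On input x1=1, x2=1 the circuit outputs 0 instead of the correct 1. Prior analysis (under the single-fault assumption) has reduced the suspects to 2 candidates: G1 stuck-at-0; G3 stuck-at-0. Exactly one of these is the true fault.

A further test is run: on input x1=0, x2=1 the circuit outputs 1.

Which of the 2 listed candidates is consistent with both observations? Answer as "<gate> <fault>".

Evaluate each candidate on input x1=0, x2=1:
  G1 stuck-at-0: G0=0, G1=0 [stuck-at-0], G2=1, G3=1, G4=1 → 1 — matches
  G3 stuck-at-0: G0=0, G1=0, G2=1, G3=0 [stuck-at-0], G4=0 → 0 — eliminated
Only G1 stuck-at-0 reproduces the observed 1.

G1 stuck-at-0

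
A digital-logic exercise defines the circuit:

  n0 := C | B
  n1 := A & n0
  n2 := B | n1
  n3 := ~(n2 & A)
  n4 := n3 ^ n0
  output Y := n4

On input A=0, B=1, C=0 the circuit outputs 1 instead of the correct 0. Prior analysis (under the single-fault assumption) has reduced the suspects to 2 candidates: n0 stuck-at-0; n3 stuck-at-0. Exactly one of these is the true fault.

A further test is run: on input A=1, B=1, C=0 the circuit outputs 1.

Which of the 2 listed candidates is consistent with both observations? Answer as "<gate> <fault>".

Evaluate each candidate on input A=1, B=1, C=0:
  n0 stuck-at-0: n0=0 [stuck-at-0], n1=0, n2=1, n3=0, n4=0 → 0 — eliminated
  n3 stuck-at-0: n0=1, n1=1, n2=1, n3=0 [stuck-at-0], n4=1 → 1 — matches
Only n3 stuck-at-0 reproduces the observed 1.

n3 stuck-at-0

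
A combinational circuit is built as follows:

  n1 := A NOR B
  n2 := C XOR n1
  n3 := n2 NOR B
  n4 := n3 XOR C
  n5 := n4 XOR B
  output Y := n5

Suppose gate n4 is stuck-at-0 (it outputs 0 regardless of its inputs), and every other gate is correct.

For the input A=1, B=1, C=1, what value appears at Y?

1

Propagate with n4 forced: n1=0, n2=1, n3=0, n4=0 [stuck-at-0], n5=1.
So Y = 1. (Without the fault it would be 0.)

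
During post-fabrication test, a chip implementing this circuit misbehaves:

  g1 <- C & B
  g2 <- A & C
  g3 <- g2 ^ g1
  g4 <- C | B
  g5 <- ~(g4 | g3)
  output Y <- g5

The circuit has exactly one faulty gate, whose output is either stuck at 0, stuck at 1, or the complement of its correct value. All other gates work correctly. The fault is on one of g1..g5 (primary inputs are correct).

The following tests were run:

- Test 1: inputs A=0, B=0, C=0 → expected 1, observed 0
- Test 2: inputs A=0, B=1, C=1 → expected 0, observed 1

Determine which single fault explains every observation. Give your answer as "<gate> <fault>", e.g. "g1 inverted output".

Fault-free values for test 1 (A=0, B=0, C=0): g1=0, g2=0, g3=0, g4=0, g5=1, giving Y=1. Observed 0.
Test 1: faults giving observed 0 are {g1 stuck-at-1, g1 inverted output, g2 stuck-at-1, g2 inverted output, g3 stuck-at-1, g3 inverted output, g4 stuck-at-1, g4 inverted output, g5 stuck-at-0, g5 inverted output}.
Test 2 (A=0, B=1, C=1): fault-free g1=1, g2=0, g3=1, g4=1, g5=0 → 0; observed 1. Eliminates g1 stuck-at-1, g1 inverted output, g2 stuck-at-1, g2 inverted output, g3 stuck-at-1, g3 inverted output, g4 stuck-at-1, g4 inverted output, g5 stuck-at-0.
Only g5 inverted output is consistent with every test.

g5 inverted output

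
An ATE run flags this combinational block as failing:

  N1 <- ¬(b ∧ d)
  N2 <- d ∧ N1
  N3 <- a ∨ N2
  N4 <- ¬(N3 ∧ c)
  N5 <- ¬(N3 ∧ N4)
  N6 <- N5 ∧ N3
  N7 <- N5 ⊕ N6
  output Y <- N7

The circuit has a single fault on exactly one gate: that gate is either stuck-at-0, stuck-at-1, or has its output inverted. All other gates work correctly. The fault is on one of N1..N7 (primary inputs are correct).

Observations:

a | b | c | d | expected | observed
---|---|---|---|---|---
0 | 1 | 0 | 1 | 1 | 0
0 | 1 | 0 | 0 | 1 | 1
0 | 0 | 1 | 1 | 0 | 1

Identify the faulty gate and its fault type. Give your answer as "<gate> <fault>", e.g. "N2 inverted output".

N1 inverted output

Fault-free values for test 1 (a=0, b=1, c=0, d=1): N1=0, N2=0, N3=0, N4=1, N5=1, N6=0, N7=1, giving Y=1. Observed 0.
Test 1: faults giving observed 0 are {N1 stuck-at-1, N1 inverted output, N2 stuck-at-1, N2 inverted output, N3 stuck-at-1, N3 inverted output, N5 stuck-at-0, N5 inverted output, N6 stuck-at-1, N6 inverted output, N7 stuck-at-0, N7 inverted output}.
Test 2 (a=0, b=1, c=0, d=0): fault-free N1=1, N2=0, N3=0, N4=1, N5=1, N6=0, N7=1 → 1; observed 1. Eliminates N2 stuck-at-1, N2 inverted output, N3 stuck-at-1, N3 inverted output, N5 stuck-at-0, N5 inverted output, N6 stuck-at-1, N6 inverted output, N7 stuck-at-0, N7 inverted output.
Test 3 (a=0, b=0, c=1, d=1): fault-free N1=1, N2=1, N3=1, N4=0, N5=1, N6=1, N7=0 → 0; observed 1. Eliminates N1 stuck-at-1.
Only N1 inverted output is consistent with every test.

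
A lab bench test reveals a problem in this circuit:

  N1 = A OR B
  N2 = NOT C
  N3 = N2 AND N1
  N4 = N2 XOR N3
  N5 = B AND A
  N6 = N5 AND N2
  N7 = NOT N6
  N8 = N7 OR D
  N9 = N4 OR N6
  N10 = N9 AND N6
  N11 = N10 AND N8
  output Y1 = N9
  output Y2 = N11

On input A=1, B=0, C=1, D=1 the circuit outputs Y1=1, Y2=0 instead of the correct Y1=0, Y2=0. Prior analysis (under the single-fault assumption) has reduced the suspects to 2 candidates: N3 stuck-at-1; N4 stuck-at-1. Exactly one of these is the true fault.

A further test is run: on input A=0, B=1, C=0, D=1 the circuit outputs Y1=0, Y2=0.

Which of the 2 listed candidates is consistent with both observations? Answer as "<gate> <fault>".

N3 stuck-at-1

Evaluate each candidate on input A=0, B=1, C=0, D=1:
  N3 stuck-at-1: N1=1, N2=1, N3=1 [stuck-at-1], N4=0, N5=0, N6=0, N7=1, N8=1, N9=0, N10=0, N11=0 → Y1=0, Y2=0 — matches
  N4 stuck-at-1: N1=1, N2=1, N3=1, N4=1 [stuck-at-1], N5=0, N6=0, N7=1, N8=1, N9=1, N10=0, N11=0 → Y1=1, Y2=0 — eliminated
Only N3 stuck-at-1 reproduces the observed Y1=0, Y2=0.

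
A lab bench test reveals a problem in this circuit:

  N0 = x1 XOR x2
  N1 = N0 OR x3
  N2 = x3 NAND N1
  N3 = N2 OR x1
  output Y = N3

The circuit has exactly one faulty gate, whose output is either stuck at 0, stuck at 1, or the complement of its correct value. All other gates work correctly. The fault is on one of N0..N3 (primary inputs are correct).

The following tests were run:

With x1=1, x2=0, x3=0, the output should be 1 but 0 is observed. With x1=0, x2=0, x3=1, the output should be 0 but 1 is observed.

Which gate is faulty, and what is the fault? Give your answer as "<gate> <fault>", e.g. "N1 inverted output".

Fault-free values for test 1 (x1=1, x2=0, x3=0): N0=1, N1=1, N2=1, N3=1, giving Y=1. Observed 0.
Test 1: faults giving observed 0 are {N3 stuck-at-0, N3 inverted output}.
Test 2 (x1=0, x2=0, x3=1): fault-free N0=0, N1=1, N2=0, N3=0 → 0; observed 1. Eliminates N3 stuck-at-0.
Only N3 inverted output is consistent with every test.

N3 inverted output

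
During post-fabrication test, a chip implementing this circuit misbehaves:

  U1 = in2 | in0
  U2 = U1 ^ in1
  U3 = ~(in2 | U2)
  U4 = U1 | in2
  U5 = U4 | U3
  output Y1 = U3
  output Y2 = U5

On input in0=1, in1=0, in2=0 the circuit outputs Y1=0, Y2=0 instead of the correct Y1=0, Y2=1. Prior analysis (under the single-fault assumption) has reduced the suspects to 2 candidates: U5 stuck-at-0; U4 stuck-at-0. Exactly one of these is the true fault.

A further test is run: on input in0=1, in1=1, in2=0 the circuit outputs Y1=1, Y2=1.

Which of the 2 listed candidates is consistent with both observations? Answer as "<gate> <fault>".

U4 stuck-at-0

Evaluate each candidate on input in0=1, in1=1, in2=0:
  U5 stuck-at-0: U1=1, U2=0, U3=1, U4=1, U5=0 [stuck-at-0] → Y1=1, Y2=0 — eliminated
  U4 stuck-at-0: U1=1, U2=0, U3=1, U4=0 [stuck-at-0], U5=1 → Y1=1, Y2=1 — matches
Only U4 stuck-at-0 reproduces the observed Y1=1, Y2=1.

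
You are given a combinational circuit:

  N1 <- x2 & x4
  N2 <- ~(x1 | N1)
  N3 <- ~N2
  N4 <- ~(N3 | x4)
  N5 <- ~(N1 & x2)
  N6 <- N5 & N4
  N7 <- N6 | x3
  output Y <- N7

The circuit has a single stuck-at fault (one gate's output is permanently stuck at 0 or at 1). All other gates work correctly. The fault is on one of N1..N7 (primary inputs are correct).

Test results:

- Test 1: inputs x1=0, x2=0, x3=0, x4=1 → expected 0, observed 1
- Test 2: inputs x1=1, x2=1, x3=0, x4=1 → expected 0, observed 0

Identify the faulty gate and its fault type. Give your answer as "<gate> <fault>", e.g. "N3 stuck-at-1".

Fault-free values for test 1 (x1=0, x2=0, x3=0, x4=1): N1=0, N2=1, N3=0, N4=0, N5=1, N6=0, N7=0, giving Y=0. Observed 1.
Test 1: faults giving observed 1 are {N4 stuck-at-1, N6 stuck-at-1, N7 stuck-at-1}.
Test 2 (x1=1, x2=1, x3=0, x4=1): fault-free N1=1, N2=0, N3=1, N4=0, N5=0, N6=0, N7=0 → 0; observed 0. Eliminates N6 stuck-at-1, N7 stuck-at-1.
Only N4 stuck-at-1 is consistent with every test.

N4 stuck-at-1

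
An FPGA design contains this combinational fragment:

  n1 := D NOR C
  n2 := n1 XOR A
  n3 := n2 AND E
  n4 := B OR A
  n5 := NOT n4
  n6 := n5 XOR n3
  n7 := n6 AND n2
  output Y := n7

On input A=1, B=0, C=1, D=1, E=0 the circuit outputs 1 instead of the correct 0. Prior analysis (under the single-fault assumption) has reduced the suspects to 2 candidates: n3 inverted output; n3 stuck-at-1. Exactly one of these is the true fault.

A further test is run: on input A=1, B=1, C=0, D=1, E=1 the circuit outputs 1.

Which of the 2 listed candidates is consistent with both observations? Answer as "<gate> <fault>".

n3 stuck-at-1

Evaluate each candidate on input A=1, B=1, C=0, D=1, E=1:
  n3 inverted output: n1=0, n2=1, n3=0 [inverted output], n4=1, n5=0, n6=0, n7=0 → 0 — eliminated
  n3 stuck-at-1: n1=0, n2=1, n3=1 [stuck-at-1], n4=1, n5=0, n6=1, n7=1 → 1 — matches
Only n3 stuck-at-1 reproduces the observed 1.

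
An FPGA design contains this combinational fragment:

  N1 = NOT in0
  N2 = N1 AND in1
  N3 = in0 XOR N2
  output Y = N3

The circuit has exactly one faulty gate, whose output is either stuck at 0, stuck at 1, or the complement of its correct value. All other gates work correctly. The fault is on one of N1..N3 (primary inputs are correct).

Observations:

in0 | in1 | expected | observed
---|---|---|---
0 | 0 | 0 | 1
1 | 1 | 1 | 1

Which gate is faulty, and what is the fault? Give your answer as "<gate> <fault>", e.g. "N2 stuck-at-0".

Fault-free values for test 1 (in0=0, in1=0): N1=1, N2=0, N3=0, giving Y=0. Observed 1.
Test 1: faults giving observed 1 are {N2 stuck-at-1, N2 inverted output, N3 stuck-at-1, N3 inverted output}.
Test 2 (in0=1, in1=1): fault-free N1=0, N2=0, N3=1 → 1; observed 1. Eliminates N2 stuck-at-1, N2 inverted output, N3 inverted output.
Only N3 stuck-at-1 is consistent with every test.

N3 stuck-at-1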